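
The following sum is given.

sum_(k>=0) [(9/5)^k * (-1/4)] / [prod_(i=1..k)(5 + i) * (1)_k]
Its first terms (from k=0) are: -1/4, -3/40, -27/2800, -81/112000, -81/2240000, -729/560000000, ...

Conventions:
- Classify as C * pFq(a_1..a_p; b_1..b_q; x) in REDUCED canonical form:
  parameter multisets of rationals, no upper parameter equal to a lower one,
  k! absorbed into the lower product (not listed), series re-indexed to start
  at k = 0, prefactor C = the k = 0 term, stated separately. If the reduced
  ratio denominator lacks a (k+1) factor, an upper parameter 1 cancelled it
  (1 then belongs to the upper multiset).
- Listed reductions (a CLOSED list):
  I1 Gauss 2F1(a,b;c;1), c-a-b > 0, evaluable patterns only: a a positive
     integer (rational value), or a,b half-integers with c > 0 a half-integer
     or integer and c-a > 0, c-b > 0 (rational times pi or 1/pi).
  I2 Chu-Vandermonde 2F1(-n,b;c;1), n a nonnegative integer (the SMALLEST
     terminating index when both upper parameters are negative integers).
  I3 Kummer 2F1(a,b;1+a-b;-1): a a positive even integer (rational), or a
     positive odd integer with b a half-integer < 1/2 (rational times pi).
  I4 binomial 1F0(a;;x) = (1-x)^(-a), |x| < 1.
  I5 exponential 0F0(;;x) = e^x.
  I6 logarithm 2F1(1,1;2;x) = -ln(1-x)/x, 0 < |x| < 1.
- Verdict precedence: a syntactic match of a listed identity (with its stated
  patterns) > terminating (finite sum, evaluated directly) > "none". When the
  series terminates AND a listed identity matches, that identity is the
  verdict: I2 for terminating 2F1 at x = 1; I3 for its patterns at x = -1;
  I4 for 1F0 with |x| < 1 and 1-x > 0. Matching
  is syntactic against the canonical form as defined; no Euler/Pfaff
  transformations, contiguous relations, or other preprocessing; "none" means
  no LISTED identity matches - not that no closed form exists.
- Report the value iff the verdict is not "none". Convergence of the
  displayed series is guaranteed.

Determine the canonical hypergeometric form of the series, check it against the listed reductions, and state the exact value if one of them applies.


Prefactor -1/4, argument 9/5: 0F1 with upper {-} over lower {6}. Verdict: none. A 0F1 with upper {-} fits none of I1-I6 at x = 9/5; the sum runs forever.

Key observation: x = (9/5) and the lower running product (C = -1/4, x = 9/5) is a rising factorial.
Step ratio: r(k) = (9/5) * 1 / [(k+6) (k+1)] - poly over poly, x = (9/5) from leading terms; C = -1/4 at k = 0.


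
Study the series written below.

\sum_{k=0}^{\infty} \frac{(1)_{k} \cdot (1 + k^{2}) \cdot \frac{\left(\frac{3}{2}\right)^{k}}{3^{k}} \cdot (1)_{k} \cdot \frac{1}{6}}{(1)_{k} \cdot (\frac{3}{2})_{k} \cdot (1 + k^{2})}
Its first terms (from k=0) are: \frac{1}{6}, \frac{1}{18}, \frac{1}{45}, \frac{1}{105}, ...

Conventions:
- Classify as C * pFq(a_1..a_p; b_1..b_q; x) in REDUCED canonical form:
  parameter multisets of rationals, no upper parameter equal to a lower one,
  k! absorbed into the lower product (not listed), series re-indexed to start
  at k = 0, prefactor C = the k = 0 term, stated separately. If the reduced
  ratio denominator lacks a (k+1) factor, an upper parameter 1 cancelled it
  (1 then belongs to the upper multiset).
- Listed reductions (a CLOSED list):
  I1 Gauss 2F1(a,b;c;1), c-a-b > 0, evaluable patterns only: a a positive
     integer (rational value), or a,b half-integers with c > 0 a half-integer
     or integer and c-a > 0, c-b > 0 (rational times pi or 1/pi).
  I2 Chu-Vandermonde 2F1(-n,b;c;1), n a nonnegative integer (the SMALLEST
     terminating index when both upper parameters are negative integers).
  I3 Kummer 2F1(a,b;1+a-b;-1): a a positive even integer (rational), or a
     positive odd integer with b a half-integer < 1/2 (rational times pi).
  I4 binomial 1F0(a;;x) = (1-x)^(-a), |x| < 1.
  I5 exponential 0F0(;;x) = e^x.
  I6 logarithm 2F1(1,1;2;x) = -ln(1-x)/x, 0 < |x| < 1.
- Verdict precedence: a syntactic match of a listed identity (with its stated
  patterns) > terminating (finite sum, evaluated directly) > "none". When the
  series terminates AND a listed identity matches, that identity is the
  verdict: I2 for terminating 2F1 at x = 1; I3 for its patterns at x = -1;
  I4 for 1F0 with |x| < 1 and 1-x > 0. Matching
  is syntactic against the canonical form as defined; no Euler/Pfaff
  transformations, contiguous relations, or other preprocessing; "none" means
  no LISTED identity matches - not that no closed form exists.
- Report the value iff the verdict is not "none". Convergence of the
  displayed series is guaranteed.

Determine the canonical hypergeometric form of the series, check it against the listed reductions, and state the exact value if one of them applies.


This is \frac{1}{6} * 2F1(1, 1; \frac{3}{2}; \frac{1}{2}) in reduced canonical form. Verdict: no listed reduction: x = \frac{1}{2} and upper {1, 1} fail every I1-I6 pattern.

Key observation: from the first term \frac{1}{6}: striking the common factor k^2 + 1 reduces the term (C = 1/6, x = 1/2).
Term ratio: r(k) = \frac{1}{2} * (k+1) (k+1) / [(k+\frac{3}{2}) (k+1)] - rational in k, leading ratio \frac{1}{2}; with t_0 = \frac{1}{6}, classification follows.


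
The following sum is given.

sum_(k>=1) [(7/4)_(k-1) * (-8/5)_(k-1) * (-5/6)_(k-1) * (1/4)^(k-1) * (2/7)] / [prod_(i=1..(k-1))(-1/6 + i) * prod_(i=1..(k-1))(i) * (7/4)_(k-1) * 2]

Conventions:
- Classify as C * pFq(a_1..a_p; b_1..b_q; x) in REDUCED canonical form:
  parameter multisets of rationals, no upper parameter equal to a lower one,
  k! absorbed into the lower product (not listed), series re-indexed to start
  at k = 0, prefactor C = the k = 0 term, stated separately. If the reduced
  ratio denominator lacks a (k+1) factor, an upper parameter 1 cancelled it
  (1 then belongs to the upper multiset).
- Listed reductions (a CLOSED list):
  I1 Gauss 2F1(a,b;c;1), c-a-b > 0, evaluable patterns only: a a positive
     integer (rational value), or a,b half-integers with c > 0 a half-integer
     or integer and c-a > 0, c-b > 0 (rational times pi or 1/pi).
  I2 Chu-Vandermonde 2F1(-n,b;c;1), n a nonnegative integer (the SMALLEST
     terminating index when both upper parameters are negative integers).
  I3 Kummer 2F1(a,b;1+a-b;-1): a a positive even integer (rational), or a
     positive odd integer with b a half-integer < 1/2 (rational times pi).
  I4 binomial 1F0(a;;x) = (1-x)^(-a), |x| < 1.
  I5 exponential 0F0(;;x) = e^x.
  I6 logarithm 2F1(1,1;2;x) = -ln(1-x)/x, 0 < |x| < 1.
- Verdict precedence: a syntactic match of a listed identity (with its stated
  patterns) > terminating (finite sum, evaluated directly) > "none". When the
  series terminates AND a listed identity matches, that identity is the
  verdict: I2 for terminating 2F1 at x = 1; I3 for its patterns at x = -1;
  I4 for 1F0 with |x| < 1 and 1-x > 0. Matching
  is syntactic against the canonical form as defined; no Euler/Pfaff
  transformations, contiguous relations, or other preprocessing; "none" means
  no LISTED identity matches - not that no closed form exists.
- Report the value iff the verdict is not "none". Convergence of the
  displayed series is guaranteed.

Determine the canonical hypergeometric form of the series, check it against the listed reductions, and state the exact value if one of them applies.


This is 1/7 * 2F1(-8/5, -5/6; 5/6; 1/4) in reduced canonical form. Verdict: none - at argument 1/4 the multisets {-8/5, -5/6} ; {5/6} match no listed identity.

Structural cue: x = (1/4) and the parameter 7/4 appears in both the upper and lower lists and cancels.
Consecutive-term ratio: r(k) = (1/4) * (k-8/5) (k-5/6) / [(k+5/6) (k+1)] - rational in k, leading ratio (1/4); with t_0 = 1/7, classification follows.


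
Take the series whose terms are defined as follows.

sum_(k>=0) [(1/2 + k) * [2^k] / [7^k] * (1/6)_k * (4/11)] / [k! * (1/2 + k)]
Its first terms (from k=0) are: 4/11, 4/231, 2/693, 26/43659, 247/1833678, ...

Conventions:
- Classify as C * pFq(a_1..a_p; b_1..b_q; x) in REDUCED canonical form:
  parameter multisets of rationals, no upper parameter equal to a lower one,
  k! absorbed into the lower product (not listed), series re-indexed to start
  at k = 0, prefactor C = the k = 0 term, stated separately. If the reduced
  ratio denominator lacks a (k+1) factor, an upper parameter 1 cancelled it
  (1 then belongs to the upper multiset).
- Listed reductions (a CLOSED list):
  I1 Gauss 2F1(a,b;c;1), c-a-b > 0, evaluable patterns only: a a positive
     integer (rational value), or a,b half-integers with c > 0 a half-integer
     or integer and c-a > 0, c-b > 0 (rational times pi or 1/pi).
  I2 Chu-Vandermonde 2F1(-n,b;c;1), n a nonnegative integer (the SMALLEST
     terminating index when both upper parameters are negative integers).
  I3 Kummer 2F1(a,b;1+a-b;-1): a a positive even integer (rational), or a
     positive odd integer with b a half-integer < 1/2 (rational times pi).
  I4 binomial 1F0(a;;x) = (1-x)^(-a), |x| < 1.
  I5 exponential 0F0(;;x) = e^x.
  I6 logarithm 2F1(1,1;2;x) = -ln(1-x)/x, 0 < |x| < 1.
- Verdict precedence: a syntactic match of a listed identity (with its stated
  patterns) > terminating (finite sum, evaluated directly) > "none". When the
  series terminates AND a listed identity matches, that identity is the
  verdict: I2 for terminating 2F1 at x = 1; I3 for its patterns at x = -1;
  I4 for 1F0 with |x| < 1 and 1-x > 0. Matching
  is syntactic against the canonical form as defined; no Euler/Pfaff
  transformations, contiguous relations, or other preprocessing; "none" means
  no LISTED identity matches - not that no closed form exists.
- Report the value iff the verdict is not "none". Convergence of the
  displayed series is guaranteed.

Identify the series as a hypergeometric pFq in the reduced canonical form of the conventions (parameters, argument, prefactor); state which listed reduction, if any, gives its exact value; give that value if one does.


This is 4/11 * 1F0(1/6; -; 2/7) in reduced canonical form. Verdict: the binomial series (I4) matches (the 1F0 binomial series: exponent -1/6, x = 2/7). Hence: (4/11) * (5/7)^(-1/6).

The tell: from the first term 4/11: the two geometric factors (C = 4/11) combine into one argument.
Consecutive-term ratio: r(k) = (2/7) * (k+1/6) / [(k+1)] - poly over poly, x = (2/7) from leading terms; C = 4/11 at k = 0.


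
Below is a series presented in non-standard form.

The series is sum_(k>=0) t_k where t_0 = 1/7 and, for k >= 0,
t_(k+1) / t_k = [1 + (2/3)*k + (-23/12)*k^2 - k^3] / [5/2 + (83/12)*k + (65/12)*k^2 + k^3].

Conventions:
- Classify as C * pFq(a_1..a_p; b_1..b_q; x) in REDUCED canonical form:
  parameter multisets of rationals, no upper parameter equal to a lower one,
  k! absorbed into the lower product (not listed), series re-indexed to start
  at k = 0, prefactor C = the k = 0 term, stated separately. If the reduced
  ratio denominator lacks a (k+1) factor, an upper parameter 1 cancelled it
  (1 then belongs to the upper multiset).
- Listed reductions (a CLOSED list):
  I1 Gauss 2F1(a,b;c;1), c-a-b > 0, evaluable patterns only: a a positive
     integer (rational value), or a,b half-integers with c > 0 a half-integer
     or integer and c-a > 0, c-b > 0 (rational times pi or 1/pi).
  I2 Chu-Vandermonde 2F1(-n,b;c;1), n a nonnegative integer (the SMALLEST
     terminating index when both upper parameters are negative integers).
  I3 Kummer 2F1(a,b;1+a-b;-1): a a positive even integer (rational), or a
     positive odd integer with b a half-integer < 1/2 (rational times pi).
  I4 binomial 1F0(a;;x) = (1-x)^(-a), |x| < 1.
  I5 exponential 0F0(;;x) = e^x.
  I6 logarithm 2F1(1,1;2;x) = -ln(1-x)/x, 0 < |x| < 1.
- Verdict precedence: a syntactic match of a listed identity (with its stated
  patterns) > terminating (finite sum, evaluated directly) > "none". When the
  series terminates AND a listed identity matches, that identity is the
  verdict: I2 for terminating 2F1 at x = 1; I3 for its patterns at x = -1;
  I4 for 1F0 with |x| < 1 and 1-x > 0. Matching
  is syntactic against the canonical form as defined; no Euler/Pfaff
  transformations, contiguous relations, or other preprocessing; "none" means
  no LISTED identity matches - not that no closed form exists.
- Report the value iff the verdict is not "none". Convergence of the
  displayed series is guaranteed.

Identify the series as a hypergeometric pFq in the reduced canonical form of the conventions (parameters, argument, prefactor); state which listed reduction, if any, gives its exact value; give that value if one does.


Classification (C = 1/7): 2F1 with upper {-3/4, 2}, lower {15/4}, argument x = -1. Verdict: Kummer's theorem (I3) fires (x = -1; c = 15/4 equals 1+a-b for upper {-3/4, 2}: listed pattern). Value: 11/56.

Structural cue: with t_0 = 1/7, roots of the ratio polynomials (C = 1/7, x = -1) are the negated parameters.
Ratio: r(k) = (-1) * (k-3/4) (k+2) / [(k+15/4) (k+1)] - rational in k, leading ratio (-1); with t_0 = 1/7, classification follows.


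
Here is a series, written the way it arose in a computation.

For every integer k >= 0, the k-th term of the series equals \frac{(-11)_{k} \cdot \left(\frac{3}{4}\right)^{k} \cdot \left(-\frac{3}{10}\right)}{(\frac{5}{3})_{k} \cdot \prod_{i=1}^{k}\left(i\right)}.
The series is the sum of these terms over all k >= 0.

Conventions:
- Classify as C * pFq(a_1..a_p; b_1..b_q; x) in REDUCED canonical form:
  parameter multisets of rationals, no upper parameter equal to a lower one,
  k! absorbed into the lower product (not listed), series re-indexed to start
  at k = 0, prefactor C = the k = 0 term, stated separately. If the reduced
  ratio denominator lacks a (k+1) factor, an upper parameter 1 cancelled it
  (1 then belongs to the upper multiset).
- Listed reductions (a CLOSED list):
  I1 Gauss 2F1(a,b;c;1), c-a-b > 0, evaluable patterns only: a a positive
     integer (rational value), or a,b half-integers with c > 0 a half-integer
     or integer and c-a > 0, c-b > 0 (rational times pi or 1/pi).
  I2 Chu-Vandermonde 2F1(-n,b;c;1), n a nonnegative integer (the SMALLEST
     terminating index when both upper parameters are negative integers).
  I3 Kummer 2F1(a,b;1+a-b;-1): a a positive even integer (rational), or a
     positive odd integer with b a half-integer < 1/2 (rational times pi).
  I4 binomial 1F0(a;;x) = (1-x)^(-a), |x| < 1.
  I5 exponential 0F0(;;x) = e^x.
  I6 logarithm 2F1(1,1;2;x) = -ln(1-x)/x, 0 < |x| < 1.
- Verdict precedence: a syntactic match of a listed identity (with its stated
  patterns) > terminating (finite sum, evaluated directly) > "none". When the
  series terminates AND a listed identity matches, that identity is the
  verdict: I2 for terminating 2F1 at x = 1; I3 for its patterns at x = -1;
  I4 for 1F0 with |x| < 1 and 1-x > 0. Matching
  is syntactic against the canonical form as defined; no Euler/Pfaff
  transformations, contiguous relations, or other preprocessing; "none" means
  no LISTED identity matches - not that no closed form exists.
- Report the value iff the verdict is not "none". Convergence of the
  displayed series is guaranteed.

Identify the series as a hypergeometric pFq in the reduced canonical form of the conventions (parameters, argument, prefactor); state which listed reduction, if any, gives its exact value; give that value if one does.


This is -\frac{3}{10} * 1F1(-11; \frac{5}{3}; \frac{3}{4}) in reduced canonical form. Verdict: terminating. With -11 upstairs the series is a 12-term polynomial sum; evaluated term by term. Its exact value is \frac{59002707219990360447}{1706226718122967040000}.

Key observation: t_0 being -\frac{3}{10}, the product of the first k integers (prefactor -3/10) is k!.
Adjacent-term ratio: r(k) = \frac{3}{4} * (k-11) / [(k+\frac{5}{3}) (k+1)] - rational; roots negated = parameters, x = \frac{3}{4}, C = -\frac{3}{10}.


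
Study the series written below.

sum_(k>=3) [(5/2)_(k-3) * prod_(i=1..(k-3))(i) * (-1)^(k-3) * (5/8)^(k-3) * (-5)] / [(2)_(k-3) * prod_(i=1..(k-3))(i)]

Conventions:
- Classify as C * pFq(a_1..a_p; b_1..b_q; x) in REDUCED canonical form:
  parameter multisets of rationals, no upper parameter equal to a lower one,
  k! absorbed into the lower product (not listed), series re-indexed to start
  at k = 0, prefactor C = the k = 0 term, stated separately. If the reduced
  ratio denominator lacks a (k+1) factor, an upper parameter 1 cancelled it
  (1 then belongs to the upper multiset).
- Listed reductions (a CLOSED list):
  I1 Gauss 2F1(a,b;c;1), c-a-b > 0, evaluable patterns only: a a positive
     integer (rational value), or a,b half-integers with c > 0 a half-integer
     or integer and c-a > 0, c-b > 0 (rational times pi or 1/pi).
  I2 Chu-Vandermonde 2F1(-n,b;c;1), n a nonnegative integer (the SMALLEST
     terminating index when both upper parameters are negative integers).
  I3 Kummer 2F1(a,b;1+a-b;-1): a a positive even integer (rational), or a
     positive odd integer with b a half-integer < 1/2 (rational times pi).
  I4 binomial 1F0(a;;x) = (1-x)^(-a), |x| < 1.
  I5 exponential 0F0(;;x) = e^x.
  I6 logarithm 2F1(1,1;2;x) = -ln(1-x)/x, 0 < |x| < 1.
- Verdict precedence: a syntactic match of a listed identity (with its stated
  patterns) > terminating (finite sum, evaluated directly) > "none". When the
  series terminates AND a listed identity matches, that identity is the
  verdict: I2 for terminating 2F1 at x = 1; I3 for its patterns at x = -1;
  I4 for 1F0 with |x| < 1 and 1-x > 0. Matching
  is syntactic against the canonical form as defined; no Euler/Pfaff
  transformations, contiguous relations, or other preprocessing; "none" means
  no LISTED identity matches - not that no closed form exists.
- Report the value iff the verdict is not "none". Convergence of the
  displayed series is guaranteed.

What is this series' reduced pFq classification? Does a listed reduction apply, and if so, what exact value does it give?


Prefactor -5, argument -5/8: 2F1 with upper {1, 5/2} over lower {2}. Verdict: none. Every listed pattern misses the 2F1 form at -5/8, upper {1, 5/2}.

Key step: from the first term -5: the (-1)^k factor (C = -5) folds into the argument's sign.
Step ratio: r(k) = (-5/8) * (k+1) (k+5/2) / [(k+2) (k+1)] - rational in k. x = (-5/8); t_0 = -5; negate the roots.


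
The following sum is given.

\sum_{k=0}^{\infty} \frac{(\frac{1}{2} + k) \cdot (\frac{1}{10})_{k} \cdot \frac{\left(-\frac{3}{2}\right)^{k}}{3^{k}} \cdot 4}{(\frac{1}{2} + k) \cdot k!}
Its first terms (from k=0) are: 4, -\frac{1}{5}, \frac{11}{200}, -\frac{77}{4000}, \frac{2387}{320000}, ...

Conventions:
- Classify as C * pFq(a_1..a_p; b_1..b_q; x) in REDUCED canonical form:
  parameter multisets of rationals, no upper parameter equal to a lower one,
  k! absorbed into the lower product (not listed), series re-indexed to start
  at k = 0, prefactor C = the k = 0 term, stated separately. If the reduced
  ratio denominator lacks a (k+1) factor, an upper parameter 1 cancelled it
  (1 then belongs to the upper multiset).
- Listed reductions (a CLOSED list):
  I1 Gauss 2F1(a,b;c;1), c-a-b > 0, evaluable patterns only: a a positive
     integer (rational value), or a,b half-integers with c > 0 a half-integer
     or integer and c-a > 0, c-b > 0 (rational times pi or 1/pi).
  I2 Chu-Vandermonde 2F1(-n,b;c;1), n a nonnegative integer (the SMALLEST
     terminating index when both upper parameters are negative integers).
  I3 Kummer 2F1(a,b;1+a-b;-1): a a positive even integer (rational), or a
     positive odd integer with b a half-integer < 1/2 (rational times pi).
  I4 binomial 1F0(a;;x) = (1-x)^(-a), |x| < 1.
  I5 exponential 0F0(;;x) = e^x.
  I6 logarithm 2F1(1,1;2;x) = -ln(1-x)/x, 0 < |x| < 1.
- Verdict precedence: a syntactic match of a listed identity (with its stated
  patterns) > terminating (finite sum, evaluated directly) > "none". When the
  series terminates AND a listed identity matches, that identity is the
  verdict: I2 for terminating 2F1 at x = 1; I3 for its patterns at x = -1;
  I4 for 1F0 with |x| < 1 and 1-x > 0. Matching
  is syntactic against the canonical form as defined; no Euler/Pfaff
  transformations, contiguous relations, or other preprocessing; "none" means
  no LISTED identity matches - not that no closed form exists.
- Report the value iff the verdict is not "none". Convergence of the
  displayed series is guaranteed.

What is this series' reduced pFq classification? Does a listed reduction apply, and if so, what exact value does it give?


The series (x = -\frac{1}{2}) is 1F0: upper {\frac{1}{10}}, lower {-}, prefactor 4. Verdict: the binomial series (I4) fires (the 1F0 binomial series: exponent -1/10, x = -\frac{1}{2}). Sum: 4 \cdot \left(\frac{3}{2}\right)^{-\frac{1}{10}}.

First insight: from the first term 4: the two k-th powers (prefactor 4) combine into one argument.
Consecutive-term ratio: r(k) = -\frac{1}{2} * (k+\frac{1}{10}) / [(k+1)] - poly over poly, x = -\frac{1}{2} from leading terms; C = 4 at k = 0.


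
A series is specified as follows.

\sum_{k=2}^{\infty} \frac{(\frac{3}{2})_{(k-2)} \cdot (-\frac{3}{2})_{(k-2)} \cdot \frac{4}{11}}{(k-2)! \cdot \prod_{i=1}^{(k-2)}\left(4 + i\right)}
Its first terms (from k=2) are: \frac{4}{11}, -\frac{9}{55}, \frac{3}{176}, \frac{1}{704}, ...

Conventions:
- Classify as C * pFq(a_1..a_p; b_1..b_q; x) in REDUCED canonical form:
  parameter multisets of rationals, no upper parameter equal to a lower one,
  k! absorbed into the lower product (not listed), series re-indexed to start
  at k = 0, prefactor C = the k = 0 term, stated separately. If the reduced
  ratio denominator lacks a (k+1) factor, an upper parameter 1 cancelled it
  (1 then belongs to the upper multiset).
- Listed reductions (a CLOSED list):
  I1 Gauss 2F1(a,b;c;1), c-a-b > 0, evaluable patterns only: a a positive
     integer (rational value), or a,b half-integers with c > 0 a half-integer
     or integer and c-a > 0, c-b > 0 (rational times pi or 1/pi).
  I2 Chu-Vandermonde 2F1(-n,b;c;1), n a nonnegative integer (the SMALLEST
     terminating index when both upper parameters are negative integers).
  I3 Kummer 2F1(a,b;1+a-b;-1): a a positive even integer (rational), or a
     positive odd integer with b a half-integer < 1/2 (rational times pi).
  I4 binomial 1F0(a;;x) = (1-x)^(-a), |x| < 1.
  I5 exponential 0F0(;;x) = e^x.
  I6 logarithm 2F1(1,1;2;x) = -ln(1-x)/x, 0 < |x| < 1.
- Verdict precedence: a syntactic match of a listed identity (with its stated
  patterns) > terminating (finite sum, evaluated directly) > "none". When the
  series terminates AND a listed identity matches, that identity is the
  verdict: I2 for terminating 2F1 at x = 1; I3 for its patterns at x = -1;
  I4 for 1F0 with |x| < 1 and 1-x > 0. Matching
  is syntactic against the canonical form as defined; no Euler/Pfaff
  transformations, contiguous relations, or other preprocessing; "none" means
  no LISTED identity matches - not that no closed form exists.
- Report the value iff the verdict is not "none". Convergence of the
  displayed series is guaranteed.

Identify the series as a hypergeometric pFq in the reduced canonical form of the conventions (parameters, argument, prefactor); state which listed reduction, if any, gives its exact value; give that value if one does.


First insight: x = 1 and the lower running product (prefactor 4/11) is a rising factorial.
Term ratio: r(k) = 1 * (k-\frac{3}{2}) (k+\frac{3}{2}) / [(k+5) (k+1)] - rational in k. x = 1; t_0 = \frac{4}{11}; negate the roots.

With C = \frac{4}{11}: the canonical form is 2F1(-\frac{3}{2}, \frac{3}{2}; 5; 1). Verdict: Gauss's theorem I1 (half-integer case) matches (x = 1; upper {-\frac{3}{2}, \frac{3}{2}} half-integers, c = 5 in the evaluable pattern). Value: \frac{131072}{190575} / \pi.


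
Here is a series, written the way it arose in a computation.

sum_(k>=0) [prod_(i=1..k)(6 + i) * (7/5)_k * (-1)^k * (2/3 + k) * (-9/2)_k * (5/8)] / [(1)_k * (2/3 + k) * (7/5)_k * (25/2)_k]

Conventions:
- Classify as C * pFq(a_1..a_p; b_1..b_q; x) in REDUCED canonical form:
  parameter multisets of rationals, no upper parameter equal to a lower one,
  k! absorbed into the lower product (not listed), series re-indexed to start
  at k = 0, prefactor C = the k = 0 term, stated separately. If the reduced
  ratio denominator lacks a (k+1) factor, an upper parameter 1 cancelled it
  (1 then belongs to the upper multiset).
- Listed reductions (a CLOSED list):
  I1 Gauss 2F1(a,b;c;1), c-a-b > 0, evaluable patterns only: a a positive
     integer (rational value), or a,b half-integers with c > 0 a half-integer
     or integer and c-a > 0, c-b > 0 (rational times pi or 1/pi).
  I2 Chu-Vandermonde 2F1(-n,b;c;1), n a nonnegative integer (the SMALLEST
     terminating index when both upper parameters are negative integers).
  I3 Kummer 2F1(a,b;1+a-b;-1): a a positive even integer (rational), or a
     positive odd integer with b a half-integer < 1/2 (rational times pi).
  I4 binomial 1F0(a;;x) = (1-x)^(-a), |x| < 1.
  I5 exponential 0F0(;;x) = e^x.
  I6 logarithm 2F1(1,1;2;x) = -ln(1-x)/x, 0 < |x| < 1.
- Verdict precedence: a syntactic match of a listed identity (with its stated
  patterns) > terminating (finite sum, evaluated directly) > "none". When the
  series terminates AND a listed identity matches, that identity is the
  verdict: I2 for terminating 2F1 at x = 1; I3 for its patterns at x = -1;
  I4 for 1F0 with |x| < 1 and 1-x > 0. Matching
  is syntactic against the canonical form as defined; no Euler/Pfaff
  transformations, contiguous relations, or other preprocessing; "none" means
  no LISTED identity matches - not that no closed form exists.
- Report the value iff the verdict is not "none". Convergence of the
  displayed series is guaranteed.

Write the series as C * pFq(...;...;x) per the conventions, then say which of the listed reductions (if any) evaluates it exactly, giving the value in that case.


First insight: with t_0 = 5/8, the factor k + 2/3 cancels (top and bottom), leaving prefactor 5/8.
Term ratio: r(k) = (-1) * (k-9/2) (k+7) / [(k+25/2) (k+1)] - rational in k. x = (-1); t_0 = 5/8; negate the roots.

With C = 5/8: the canonical form is 2F1(-9/2, 7; 25/2; -1). Verdict at x = -1: Kummer's theorem (I3) matches (x = -1; c = 25/2 equals 1+a-b for upper {-9/2, 7}: listed pattern). Exact value: (1673196525/1073741824) * pi.


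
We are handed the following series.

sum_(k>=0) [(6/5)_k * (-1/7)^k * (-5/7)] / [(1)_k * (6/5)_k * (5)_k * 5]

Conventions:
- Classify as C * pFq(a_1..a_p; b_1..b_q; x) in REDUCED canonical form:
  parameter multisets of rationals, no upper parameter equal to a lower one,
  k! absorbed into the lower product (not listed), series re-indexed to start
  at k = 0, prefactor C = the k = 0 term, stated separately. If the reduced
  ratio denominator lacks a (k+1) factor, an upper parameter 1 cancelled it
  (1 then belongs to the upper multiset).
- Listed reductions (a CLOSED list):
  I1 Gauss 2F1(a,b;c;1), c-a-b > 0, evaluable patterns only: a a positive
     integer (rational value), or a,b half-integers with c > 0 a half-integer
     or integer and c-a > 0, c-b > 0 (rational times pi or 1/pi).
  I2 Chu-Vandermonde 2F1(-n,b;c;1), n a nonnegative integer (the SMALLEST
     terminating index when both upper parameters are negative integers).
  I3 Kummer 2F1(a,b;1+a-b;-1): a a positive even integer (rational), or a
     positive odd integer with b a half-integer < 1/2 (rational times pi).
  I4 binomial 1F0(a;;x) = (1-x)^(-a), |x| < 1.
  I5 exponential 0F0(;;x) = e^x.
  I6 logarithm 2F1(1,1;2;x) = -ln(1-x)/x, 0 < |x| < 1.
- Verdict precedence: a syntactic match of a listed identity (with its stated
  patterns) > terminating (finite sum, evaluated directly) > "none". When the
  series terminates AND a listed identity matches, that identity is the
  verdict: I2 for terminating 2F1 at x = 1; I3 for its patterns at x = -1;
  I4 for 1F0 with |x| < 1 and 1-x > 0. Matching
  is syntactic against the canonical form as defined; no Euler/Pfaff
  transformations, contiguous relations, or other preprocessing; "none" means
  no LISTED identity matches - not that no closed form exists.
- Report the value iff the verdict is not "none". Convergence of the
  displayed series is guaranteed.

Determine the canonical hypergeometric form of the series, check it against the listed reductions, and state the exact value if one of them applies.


This is -1/7 * 0F1(-; 5; -1/7) in reduced canonical form. Verdict: none here - no I1-I6 shape fits x = -1/7 with lower {5}.

Structural cue: from the first term -1/7: (1)_k (prefactor -1/7) is k! itself.
Adjacent-term ratio: r(k) = (-1/7) * 1 / [(k+5) (k+1)] - rational; roots negated = parameters, x = (-1/7), C = -1/7.


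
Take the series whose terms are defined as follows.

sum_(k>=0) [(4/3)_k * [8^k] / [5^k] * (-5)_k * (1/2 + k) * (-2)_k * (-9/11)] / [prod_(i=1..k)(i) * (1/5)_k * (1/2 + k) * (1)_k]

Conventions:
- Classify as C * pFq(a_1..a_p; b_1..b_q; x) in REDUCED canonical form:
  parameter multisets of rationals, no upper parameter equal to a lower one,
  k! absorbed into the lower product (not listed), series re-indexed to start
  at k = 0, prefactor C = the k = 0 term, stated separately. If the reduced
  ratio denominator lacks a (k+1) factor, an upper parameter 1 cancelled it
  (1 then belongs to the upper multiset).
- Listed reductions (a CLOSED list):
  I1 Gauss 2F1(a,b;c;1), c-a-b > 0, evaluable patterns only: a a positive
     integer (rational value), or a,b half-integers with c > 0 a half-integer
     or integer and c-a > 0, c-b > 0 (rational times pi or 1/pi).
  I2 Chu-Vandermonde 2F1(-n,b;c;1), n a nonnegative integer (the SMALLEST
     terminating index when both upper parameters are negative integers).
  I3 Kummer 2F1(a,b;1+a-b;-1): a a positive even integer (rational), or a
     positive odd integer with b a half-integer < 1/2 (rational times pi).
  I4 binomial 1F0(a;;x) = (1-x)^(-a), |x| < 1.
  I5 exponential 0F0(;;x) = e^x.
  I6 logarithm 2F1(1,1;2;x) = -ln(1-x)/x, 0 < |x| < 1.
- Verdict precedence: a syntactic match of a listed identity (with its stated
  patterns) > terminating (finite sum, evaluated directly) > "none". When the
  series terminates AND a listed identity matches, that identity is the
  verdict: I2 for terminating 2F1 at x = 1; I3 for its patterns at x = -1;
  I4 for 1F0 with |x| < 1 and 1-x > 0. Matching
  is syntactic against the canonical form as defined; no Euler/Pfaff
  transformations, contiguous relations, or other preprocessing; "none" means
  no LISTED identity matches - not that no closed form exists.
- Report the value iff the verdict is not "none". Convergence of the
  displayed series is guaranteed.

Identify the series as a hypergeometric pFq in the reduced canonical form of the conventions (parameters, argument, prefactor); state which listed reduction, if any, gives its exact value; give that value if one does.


Structural cue: with t_0 = -9/11, the two geometric factors (C = -9/11, x = 8/5) combine into one argument.
Consecutive-term ratio: r(k) = (8/5) * (k-5) (k-2) (k+4/3) / [(k+1/5) (k+1) (k+1)] ; factor over Q: parameters, x = (8/5), and C = -9/11.

This is -9/11 * 3F2(-5, -2, 4/3; 1/5, 1; 8/5) in reduced canonical form. Verdict: terminating - the sum ends at index 2 because -2 is a negative integer; exact evaluation follows. Exact value: -11867/33.


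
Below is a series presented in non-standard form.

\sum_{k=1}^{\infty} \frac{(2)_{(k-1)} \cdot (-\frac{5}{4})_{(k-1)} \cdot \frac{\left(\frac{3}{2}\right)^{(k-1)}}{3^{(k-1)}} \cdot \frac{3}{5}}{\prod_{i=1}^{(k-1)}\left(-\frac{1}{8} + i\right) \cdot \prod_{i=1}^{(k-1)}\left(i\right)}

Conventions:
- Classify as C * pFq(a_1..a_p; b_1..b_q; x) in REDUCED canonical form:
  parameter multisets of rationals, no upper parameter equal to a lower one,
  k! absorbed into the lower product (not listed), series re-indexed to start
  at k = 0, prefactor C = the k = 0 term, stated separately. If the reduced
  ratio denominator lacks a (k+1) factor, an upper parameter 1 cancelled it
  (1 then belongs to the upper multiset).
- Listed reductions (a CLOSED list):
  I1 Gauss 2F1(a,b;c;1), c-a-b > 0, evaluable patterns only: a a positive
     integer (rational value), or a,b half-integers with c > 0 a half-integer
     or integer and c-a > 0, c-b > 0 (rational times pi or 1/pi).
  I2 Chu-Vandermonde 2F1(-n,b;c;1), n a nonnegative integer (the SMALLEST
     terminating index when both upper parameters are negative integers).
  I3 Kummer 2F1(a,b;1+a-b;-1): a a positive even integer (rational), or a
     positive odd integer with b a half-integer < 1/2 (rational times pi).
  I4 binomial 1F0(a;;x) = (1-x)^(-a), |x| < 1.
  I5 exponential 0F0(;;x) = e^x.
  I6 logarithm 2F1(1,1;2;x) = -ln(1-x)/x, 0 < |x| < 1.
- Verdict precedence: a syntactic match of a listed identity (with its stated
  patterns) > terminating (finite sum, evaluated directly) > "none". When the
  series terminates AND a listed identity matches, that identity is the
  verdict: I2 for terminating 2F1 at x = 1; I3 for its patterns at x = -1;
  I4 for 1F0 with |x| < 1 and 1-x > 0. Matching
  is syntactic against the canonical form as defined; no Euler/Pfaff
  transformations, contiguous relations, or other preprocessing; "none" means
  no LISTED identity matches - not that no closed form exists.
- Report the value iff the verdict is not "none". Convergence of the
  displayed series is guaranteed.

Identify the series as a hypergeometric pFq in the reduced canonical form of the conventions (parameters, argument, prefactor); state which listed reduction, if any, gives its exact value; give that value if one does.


Prefactor \frac{3}{5}, argument \frac{1}{2}: 2F1 with upper {-\frac{5}{4}, 2} over lower {\frac{7}{8}}. Verdict: none. A 2F1 with upper {-\frac{5}{4}, 2} fits none of I1-I6 at x = \frac{1}{2}; the sum runs forever.

Structural cue: t_0 being \frac{3}{5}, the product of the first k integers (C = 3/5) is k!.
Step ratio: r(k) = \frac{1}{2} * (k-\frac{5}{4}) (k+2) / [(k+\frac{7}{8}) (k+1)] - rational in k, leading ratio \frac{1}{2}; with t_0 = \frac{3}{5}, classification follows.


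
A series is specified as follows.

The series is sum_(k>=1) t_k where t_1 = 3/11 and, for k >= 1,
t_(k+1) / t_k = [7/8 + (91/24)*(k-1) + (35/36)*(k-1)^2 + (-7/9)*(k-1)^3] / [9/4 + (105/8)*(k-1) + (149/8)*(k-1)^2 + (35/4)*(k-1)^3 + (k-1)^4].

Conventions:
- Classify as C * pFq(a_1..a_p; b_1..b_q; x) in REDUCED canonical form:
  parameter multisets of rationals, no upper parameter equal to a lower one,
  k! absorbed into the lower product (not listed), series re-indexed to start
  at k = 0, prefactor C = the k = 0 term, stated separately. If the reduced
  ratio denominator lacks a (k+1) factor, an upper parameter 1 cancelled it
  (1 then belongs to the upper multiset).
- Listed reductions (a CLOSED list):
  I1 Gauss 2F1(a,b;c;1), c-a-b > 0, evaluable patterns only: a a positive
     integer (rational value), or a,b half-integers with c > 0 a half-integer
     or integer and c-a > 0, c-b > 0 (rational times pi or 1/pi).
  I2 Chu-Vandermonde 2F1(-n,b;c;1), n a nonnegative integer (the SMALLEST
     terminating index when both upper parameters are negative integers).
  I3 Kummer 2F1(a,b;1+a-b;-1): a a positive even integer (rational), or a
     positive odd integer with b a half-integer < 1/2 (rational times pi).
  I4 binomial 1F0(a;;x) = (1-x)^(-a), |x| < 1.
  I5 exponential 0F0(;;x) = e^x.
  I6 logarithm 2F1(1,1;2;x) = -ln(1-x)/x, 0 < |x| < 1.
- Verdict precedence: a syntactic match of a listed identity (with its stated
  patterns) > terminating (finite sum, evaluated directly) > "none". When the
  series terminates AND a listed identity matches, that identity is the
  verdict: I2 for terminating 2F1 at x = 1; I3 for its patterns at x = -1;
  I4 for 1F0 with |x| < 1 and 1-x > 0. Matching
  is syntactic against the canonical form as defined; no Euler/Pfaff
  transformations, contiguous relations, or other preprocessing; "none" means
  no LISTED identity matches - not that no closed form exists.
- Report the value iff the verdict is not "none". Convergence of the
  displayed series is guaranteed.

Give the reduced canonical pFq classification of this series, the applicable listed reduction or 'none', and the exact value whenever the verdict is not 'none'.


Prefactor 3/11, argument -7/9: 1F1 with upper {-3} over lower {6}. Verdict: terminating (-3 upstairs). 4 nonzero terms in all; added directly. Value: 50161/128304.

Key observation: x = (-7/9) and the parameter 1/4 appears in both the upper and lower lists and cancels (alongside the other common factor).
Ratio: r(k) = (-7/9) * (k-3) / [(k+6) (k+1)] - rational; roots negated = parameters, x = (-7/9), C = 3/11.


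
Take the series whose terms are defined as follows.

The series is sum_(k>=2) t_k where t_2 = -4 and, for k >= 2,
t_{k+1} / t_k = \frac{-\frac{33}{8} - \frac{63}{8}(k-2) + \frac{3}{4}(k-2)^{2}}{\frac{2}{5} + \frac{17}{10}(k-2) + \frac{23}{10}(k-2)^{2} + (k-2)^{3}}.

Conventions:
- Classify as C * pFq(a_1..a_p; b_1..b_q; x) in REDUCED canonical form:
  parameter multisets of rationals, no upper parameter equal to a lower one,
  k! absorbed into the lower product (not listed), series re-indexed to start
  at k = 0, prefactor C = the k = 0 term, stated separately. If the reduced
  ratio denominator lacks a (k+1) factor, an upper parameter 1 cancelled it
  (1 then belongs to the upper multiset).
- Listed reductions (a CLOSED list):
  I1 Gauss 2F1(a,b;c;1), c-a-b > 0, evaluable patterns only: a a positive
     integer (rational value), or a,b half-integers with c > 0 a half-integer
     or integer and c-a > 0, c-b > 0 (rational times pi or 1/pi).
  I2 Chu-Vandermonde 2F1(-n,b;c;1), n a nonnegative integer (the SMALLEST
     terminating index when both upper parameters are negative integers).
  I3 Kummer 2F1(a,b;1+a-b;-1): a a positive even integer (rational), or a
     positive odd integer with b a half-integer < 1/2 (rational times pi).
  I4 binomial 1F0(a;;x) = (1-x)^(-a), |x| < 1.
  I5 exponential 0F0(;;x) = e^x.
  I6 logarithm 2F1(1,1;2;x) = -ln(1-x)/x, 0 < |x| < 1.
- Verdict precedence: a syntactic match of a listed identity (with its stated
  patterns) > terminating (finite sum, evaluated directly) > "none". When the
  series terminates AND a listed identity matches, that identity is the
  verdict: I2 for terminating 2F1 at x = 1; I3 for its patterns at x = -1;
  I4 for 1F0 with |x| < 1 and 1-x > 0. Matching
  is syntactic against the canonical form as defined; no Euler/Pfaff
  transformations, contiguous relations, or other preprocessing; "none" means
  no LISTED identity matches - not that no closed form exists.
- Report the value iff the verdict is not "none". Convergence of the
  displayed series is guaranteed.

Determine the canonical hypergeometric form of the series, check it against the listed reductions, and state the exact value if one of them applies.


Structural cue: from the first term -4: factor the ratio over Q (C = -4, x = 3/4): negated roots = parameters.
Step ratio: r(k) = \frac{3}{4} * (k-11) / [(k+\frac{4}{5}) (k+1)] - rational in k, leading ratio \frac{3}{4}; with t_0 = -4, classification follows.

Canonical form: C = -4 times 1F1 with upper {-11}, lower {\frac{4}{5}}, x = \frac{3}{4}. Verdict: terminating (-11 upstairs). 12 nonzero terms in all; added directly. Value: -\frac{2504920315466201}{1527312919035904}.


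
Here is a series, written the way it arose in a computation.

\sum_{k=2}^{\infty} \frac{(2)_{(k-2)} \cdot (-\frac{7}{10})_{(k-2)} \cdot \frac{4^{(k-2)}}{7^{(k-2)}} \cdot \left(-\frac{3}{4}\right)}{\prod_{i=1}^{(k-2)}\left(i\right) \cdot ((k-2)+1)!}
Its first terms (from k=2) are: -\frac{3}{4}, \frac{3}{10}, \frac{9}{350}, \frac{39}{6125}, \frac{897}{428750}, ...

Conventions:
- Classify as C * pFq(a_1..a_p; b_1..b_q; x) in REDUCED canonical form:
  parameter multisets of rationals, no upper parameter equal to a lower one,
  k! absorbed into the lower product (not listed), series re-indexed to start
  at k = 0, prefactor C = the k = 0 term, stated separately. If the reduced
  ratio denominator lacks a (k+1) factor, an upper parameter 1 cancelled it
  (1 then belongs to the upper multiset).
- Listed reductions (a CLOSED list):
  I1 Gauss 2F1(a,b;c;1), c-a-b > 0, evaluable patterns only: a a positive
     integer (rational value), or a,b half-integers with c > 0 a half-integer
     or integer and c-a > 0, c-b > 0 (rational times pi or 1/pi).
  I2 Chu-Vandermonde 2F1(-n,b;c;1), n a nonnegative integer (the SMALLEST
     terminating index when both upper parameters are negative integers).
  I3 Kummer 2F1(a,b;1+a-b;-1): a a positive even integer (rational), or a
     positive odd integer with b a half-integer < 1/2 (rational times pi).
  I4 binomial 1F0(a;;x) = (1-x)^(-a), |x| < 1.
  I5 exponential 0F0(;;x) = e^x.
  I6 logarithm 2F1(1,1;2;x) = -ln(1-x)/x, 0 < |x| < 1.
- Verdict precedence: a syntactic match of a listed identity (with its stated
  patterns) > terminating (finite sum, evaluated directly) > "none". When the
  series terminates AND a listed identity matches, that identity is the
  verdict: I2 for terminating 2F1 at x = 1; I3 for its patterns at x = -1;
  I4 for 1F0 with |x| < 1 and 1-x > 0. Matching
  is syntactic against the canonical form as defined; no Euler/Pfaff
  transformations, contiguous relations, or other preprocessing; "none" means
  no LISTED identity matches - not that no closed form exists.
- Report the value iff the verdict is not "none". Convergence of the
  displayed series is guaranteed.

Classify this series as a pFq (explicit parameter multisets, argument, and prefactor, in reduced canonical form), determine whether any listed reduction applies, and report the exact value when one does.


This is -\frac{3}{4} * 1F0(-\frac{7}{10}; -; \frac{4}{7}) in reduced canonical form. Verdict: binomial (I4) applies (the 1F0 binomial series: exponent 7/10, x = \frac{4}{7}). Its exact value is \left(-\frac{3}{4}\right) \cdot \left(\frac{3}{7}\right)^{\frac{7}{10}}.

First insight: t_0 being -\frac{3}{4}, the parameter 2 appears in both the upper and lower lists and cancels.
Term ratio: r(k) = \frac{4}{7} * (k-\frac{7}{10}) / [(k+1)] - rational in k, leading ratio \frac{4}{7}; with t_0 = -\frac{3}{4}, classification follows.
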